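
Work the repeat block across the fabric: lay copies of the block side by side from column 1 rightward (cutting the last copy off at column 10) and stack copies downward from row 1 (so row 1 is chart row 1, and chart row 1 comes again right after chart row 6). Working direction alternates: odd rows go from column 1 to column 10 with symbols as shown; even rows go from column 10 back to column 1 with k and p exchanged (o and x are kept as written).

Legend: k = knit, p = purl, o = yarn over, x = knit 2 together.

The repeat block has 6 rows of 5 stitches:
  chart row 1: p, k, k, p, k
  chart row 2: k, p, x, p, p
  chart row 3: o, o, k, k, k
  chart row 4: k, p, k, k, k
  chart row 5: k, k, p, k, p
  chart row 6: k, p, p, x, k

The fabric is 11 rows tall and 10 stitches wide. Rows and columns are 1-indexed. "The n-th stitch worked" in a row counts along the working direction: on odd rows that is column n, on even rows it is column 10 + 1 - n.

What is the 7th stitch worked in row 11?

For row 11: chart row = ((11-1) mod 6) + 1 = 5; this is a RS (odd) row.
Chart row 5 tiled across columns 1-10: k k p k p k k p k p
Right side: take the tiled row as-is (worked left to right from column 1).
The 7th stitch worked is k.

== STITCH ==
k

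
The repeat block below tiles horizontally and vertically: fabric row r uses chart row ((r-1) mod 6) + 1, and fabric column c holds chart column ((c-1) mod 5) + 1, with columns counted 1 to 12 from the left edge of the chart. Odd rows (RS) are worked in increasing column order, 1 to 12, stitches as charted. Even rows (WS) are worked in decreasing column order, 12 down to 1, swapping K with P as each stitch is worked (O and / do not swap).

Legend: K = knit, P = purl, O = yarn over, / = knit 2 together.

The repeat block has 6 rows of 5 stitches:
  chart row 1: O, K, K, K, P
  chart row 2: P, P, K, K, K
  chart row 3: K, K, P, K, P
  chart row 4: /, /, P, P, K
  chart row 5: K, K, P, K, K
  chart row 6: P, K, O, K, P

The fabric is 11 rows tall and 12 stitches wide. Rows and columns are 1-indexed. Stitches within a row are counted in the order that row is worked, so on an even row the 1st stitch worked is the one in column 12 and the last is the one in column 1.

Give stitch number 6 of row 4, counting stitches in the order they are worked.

Stitch:
/

Derivation:
For row 4: chart row = ((4-1) mod 6) + 1 = 4; this is a WS (even) row.
Chart row 4 tiled across columns 1-12: / / P P K / / P P K / /
WS row: flip the tiled sequence (start at column 12) and apply K<->P; O and / stay.
Row 4 as worked: / / P K K / / P K K / /
Counting 6 along the worked row gives /.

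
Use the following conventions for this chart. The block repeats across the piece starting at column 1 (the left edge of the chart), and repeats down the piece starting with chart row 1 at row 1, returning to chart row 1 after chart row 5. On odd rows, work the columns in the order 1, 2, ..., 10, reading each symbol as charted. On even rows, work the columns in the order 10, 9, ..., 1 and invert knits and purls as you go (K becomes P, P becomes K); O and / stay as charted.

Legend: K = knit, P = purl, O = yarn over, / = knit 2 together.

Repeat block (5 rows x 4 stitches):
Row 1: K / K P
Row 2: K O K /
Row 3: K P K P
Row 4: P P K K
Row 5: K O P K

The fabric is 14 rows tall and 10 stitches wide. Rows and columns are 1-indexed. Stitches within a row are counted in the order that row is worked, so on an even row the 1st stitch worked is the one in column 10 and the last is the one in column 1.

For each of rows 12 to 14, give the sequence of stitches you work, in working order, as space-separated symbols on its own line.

== ROWS AS WORKED ==
O P / P O P / P O P
K P K P K P K P K P
K K P P K K P P K K

Derivation:
Row 12: chart row 2, WS - tiled (columns 1-10): K O K / K O K / K O; work from column 10 back to 1 with K<->P swapped.
Row 13: chart row 3, RS - tile across columns 1-10 and work as-is.
Row 14: chart row 4, WS - tiled (columns 1-10): P P K K P P K K P P; work from column 10 back to 1 with K<->P swapped.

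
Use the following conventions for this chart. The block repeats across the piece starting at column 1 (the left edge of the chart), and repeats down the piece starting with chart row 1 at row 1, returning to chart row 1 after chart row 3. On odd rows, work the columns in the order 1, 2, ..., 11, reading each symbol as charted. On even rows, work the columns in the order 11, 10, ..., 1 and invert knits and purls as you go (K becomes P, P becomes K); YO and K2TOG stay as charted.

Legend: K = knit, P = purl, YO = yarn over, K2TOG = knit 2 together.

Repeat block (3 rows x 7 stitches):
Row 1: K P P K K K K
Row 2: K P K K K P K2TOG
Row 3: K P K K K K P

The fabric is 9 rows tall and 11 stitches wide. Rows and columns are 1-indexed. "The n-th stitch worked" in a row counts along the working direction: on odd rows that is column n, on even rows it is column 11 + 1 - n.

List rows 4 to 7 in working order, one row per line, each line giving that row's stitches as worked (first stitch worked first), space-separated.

Row 4: chart row 1, WS - tiled (columns 1-11): K P P K K K K K P P K; work from column 11 back to 1 with K<->P swapped.
Row 5: chart row 2, RS - tile across columns 1-11 and work as-is.
Row 6: chart row 3, WS - tiled (columns 1-11): K P K K K K P K P K K; work from column 11 back to 1 with K<->P swapped.
Row 7: chart row 1, RS - tile across columns 1-11 and work as-is.

Result:
P K K P P P P P K K P
K P K K K P K2TOG K P K K
P P K P K P P P P K P
K P P K K K K K P P K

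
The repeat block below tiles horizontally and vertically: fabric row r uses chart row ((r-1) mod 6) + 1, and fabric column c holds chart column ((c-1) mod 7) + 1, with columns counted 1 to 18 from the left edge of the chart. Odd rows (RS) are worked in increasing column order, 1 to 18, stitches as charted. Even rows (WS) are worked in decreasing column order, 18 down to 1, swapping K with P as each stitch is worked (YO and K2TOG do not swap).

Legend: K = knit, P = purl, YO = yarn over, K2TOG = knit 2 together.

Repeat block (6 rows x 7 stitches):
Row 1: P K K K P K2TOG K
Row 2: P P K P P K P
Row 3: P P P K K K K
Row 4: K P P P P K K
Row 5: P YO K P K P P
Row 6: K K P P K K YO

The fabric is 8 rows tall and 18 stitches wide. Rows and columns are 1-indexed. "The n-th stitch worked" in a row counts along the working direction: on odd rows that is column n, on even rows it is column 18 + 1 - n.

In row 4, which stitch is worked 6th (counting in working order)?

Row 4: (4-1) mod 6 = 3, so use chart row 4. Even row -> WS.
Chart row 4 tiled across columns 1-18: K P P P P K K K P P P P K K K P P P
Wrong side: read the tiled row from column 18 down to 1 and exchange K with P (leave YO, K2TOG).
Row 4 as worked: K K K P P P K K K K P P P K K K K P
Stitch 6 in working order -> P

Result:
P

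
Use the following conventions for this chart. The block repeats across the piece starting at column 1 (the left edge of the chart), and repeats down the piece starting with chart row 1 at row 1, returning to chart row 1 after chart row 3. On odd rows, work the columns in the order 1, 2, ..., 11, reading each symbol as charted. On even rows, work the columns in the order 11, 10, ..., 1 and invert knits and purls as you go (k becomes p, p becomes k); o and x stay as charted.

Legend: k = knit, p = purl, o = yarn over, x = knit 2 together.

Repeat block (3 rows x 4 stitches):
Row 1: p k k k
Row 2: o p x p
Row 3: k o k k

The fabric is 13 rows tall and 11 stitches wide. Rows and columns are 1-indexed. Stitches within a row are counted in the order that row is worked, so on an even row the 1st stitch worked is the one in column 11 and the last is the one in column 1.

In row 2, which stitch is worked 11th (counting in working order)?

Row 2 uses chart row ((2-1) mod 3)+1 = 2. Row 2 is even, so WS.
Chart row 2 tiled across columns 1-11: o p x p o p x p o p x
Wrong side: read the tiled row from column 11 down to 1 and exchange k with p (leave o, x).
Row 2 as worked: x k o k x k o k x k o
Stitch 11 in working order -> o

Stitch:
o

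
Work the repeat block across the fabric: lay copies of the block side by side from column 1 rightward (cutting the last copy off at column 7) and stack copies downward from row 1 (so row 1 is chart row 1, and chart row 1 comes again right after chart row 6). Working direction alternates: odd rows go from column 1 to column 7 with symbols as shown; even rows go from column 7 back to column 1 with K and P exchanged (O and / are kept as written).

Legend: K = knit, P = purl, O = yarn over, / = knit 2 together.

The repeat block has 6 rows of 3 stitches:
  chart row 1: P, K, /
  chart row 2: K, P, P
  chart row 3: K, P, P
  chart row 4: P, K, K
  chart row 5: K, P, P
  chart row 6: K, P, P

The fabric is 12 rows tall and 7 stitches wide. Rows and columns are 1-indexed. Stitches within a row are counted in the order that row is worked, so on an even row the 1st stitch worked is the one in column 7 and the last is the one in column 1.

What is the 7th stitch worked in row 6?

Row 6 uses chart row ((6-1) mod 6)+1 = 6. Row 6 is even, so WS.
Chart row 6 tiled across columns 1-7: K P P K P P K
WS: work from column 7 back to column 1 (reverse the tiled row), swapping K<->P (O and / unchanged).
Row 6 as worked: P K K P K K P
Counting 7 along the worked row gives P.

Stitch:
P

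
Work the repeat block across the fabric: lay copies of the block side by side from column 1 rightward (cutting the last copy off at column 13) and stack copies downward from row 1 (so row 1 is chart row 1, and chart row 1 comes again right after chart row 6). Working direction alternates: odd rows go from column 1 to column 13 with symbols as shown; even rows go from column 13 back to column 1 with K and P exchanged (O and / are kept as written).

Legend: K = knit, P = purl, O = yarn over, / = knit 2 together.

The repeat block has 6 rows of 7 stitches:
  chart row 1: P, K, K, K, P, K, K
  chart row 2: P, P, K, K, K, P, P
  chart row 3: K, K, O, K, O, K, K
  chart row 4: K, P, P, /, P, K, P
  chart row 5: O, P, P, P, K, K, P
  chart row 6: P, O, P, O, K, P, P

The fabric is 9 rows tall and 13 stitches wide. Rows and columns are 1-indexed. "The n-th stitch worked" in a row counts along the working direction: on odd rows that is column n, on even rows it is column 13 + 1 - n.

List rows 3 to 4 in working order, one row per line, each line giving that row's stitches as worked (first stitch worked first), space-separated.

Row 3: chart row 3, RS - tile across columns 1-13 and work as-is.
Row 4: chart row 4, WS - tiled (columns 1-13): K P P / P K P K P P / P K; work from column 13 back to 1 with K<->P swapped.

== ROWS AS WORKED ==
K K O K O K K K K O K O K
P K / K K P K P K / K K P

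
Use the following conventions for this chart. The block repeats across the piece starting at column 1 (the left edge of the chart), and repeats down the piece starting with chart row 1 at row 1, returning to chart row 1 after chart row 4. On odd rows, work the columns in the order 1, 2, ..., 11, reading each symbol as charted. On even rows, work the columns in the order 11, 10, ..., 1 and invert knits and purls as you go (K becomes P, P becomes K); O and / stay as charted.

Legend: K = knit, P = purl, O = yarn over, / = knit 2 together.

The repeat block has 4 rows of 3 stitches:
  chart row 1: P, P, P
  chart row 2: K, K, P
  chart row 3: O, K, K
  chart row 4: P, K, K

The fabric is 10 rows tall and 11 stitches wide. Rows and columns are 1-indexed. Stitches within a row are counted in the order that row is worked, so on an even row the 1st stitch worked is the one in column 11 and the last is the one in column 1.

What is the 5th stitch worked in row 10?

For row 10: chart row = ((10-1) mod 4) + 1 = 2; this is a WS (even) row.
Chart row 2 tiled across columns 1-11: K K P K K P K K P K K
WS row: flip the tiled sequence (start at column 11) and apply K<->P; O and / stay.
Row 10 as worked: P P K P P K P P K P P
The 5th stitch worked is P.

Result:
P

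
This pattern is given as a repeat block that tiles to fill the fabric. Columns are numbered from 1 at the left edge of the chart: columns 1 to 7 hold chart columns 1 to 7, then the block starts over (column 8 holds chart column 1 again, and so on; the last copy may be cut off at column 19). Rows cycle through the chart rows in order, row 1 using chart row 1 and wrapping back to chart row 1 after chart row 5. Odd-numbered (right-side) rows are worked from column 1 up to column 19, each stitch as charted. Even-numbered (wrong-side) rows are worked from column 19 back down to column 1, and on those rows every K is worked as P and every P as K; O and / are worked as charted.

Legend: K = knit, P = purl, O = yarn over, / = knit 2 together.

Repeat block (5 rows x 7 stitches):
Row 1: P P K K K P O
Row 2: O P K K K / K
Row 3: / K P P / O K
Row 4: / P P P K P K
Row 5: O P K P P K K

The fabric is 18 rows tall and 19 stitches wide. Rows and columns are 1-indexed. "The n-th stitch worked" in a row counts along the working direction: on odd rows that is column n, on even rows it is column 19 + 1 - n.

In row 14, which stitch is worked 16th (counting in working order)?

Row 14 uses chart row ((14-1) mod 5)+1 = 4. Row 14 is even, so WS.
Chart row 4 tiled across columns 1-19: / P P P K P K / P P P K P K / P P P K
WS row: flip the tiled sequence (start at column 19) and apply K<->P; O and / stay.
Row 14 as worked: P K K K / P K P K K K / P K P K K K /
Stitch 16 in working order -> K

Result:
K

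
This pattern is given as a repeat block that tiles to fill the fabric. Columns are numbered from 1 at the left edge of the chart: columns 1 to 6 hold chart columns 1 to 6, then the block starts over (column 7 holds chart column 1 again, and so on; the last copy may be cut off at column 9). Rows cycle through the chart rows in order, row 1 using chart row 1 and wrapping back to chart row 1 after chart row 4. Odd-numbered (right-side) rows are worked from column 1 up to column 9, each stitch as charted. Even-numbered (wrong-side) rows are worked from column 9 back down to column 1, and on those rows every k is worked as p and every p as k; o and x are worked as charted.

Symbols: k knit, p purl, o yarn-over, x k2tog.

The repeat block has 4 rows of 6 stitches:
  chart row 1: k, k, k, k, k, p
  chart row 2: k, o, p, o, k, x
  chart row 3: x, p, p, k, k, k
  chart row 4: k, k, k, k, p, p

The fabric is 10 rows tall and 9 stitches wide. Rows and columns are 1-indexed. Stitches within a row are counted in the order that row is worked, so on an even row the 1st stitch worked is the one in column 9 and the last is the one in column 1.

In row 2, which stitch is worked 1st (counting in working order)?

Result:
k

Derivation:
Row 2: (2-1) mod 4 = 1, so use chart row 2. Even row -> WS.
Chart row 2 tiled across columns 1-9: k o p o k x k o p
WS row: flip the tiled sequence (start at column 9) and apply k<->p; o and x stay.
Row 2 as worked: k o p x p o k o p
The 1st stitch worked is k.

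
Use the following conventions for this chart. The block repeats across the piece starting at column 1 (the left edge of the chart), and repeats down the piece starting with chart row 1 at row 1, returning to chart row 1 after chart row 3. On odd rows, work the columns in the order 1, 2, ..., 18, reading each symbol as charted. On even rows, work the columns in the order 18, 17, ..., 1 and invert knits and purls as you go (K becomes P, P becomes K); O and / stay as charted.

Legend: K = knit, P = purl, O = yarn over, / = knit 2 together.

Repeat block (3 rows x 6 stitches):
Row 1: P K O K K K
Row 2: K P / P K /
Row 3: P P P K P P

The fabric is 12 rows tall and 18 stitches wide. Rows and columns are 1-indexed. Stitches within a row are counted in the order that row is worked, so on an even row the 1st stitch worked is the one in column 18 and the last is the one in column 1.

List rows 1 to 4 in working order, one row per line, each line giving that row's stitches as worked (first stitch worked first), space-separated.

Row 1: chart row 1, RS - tile across columns 1-18 and work as-is.
Row 2: chart row 2, WS - tiled (columns 1-18): K P / P K / K P / P K / K P / P K /; work from column 18 back to 1 with K<->P swapped.
Row 3: chart row 3, RS - tile across columns 1-18 and work as-is.
Row 4: chart row 1, WS - tiled (columns 1-18): P K O K K K P K O K K K P K O K K K; work from column 18 back to 1 with K<->P swapped.

== ROWS AS WORKED ==
P K O K K K P K O K K K P K O K K K
/ P K / K P / P K / K P / P K / K P
P P P K P P P P P K P P P P P K P P
P P P O P K P P P O P K P P P O P K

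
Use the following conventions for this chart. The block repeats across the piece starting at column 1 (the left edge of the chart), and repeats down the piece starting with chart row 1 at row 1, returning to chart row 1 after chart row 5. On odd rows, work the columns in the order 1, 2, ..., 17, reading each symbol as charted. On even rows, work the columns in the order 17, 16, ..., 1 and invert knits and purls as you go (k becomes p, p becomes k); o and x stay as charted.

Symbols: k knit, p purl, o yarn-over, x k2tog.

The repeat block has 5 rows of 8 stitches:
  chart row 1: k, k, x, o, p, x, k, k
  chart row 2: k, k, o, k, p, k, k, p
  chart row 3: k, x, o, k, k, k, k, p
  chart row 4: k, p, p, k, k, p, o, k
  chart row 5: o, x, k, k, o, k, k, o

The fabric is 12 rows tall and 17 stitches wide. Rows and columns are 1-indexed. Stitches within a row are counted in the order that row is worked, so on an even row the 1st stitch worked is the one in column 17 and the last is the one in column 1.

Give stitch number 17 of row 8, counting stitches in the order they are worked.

Row 8: (8-1) mod 5 = 2, so use chart row 3. Even row -> WS.
Chart row 3 tiled across columns 1-17: k x o k k k k p k x o k k k k p k
Wrong side: read the tiled row from column 17 down to 1 and exchange k with p (leave o, x).
Row 8 as worked: p k p p p p o x p k p p p p o x p
Stitch 17 in working order -> p

== STITCH ==
p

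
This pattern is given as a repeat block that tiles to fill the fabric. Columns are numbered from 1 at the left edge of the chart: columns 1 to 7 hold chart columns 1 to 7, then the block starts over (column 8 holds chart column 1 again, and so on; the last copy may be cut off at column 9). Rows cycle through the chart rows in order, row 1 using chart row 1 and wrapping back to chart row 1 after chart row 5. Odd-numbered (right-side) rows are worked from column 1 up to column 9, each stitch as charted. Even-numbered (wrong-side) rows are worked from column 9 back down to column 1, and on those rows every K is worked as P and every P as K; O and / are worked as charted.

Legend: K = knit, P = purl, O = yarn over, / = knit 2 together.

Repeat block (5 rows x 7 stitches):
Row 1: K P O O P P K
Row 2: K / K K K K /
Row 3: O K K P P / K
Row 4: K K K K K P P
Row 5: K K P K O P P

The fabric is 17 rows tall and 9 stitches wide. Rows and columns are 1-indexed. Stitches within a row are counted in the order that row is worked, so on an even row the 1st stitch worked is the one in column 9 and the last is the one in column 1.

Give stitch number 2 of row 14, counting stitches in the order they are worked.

Result:
P

Derivation:
For row 14: chart row = ((14-1) mod 5) + 1 = 4; this is a WS (even) row.
Chart row 4 tiled across columns 1-9: K K K K K P P K K
WS: work from column 9 back to column 1 (reverse the tiled row), swapping K<->P (O and / unchanged).
Row 14 as worked: P P K K P P P P P
Counting 2 along the worked row gives P.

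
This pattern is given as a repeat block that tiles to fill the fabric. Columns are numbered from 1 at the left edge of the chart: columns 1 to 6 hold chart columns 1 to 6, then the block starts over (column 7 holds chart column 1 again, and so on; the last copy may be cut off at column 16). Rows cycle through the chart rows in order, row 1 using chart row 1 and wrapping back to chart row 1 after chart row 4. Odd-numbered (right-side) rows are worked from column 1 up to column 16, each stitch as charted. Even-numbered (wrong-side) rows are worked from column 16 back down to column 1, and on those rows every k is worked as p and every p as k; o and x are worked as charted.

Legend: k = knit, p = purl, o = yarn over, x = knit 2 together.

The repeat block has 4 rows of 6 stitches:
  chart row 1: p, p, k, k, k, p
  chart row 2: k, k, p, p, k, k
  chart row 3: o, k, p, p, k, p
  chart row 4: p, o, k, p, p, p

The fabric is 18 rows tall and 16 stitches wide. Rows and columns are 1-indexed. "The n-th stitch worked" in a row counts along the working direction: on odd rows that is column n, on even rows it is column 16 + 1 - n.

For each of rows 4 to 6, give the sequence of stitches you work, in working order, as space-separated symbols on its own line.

== ROWS AS WORKED ==
k p o k k k k p o k k k k p o k
p p k k k p p p k k k p p p k k
k k p p p p k k p p p p k k p p

Derivation:
Row 4: chart row 4, WS - tiled (columns 1-16): p o k p p p p o k p p p p o k p; work from column 16 back to 1 with k<->p swapped.
Row 5: chart row 1, RS - tile across columns 1-16 and work as-is.
Row 6: chart row 2, WS - tiled (columns 1-16): k k p p k k k k p p k k k k p p; work from column 16 back to 1 with k<->p swapped.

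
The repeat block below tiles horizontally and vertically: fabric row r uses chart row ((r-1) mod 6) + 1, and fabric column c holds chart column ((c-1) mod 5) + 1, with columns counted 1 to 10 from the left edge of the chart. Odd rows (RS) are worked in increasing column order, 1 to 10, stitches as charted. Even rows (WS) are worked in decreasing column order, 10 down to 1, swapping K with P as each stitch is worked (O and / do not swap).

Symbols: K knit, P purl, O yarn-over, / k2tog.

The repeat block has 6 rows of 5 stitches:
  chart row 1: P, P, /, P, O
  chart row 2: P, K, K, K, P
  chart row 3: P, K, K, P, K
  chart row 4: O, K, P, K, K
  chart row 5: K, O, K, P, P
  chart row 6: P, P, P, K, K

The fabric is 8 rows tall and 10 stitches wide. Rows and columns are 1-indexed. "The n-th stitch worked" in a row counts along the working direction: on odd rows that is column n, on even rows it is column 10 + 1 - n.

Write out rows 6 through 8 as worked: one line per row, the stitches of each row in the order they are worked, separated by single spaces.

Row 6: chart row 6, WS - tiled (columns 1-10): P P P K K P P P K K; work from column 10 back to 1 with K<->P swapped.
Row 7: chart row 1, RS - tile across columns 1-10 and work as-is.
Row 8: chart row 2, WS - tiled (columns 1-10): P K K K P P K K K P; work from column 10 back to 1 with K<->P swapped.

Result:
P P K K K P P K K K
P P / P O P P / P O
K P P P K K P P P K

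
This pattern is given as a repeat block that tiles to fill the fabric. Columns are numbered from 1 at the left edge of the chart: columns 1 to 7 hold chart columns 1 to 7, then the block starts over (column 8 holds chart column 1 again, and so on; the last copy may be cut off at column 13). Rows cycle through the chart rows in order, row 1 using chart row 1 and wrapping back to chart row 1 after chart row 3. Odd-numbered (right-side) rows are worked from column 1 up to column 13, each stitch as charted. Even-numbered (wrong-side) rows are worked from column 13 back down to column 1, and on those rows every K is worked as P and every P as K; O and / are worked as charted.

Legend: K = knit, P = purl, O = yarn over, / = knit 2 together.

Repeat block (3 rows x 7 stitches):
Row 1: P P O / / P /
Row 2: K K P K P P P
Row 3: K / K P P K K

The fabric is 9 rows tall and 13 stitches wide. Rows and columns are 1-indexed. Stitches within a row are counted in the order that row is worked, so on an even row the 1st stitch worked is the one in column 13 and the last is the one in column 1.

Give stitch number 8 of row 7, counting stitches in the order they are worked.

Row 7: (7-1) mod 3 = 0, so use chart row 1. Odd row -> RS.
Chart row 1 tiled across columns 1-13: P P O / / P / P P O / / P
RS row: no reversal, no swap; stitch n worked = column n.
Counting 8 along the worked row gives P.

Stitch:
P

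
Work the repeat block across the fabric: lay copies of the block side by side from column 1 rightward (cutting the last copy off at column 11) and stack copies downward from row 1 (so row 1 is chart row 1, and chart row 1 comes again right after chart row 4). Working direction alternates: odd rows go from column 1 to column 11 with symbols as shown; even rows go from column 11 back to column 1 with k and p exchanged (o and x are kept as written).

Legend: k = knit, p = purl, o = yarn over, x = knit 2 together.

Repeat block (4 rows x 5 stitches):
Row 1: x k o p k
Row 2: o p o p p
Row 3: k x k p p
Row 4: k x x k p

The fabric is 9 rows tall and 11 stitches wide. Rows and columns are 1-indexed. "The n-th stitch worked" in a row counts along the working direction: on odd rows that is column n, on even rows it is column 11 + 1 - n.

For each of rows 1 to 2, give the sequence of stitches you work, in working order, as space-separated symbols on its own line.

== ROWS AS WORKED ==
x k o p k x k o p k x
o k k o k o k k o k o

Derivation:
Row 1: chart row 1, RS - tile across columns 1-11 and work as-is.
Row 2: chart row 2, WS - tiled (columns 1-11): o p o p p o p o p p o; work from column 11 back to 1 with k<->p swapped.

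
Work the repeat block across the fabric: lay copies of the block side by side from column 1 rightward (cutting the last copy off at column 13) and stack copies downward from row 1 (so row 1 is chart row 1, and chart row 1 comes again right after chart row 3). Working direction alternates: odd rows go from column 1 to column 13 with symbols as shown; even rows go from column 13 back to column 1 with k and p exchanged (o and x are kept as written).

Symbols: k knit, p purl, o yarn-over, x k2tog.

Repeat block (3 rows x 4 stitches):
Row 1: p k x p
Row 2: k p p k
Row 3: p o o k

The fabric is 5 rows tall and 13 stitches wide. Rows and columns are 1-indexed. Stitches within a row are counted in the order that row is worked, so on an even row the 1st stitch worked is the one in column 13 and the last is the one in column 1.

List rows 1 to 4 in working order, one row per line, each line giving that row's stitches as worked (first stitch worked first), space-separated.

Row 1: chart row 1, RS - tile across columns 1-13 and work as-is.
Row 2: chart row 2, WS - tiled (columns 1-13): k p p k k p p k k p p k k; work from column 13 back to 1 with k<->p swapped.
Row 3: chart row 3, RS - tile across columns 1-13 and work as-is.
Row 4: chart row 1, WS - tiled (columns 1-13): p k x p p k x p p k x p p; work from column 13 back to 1 with k<->p swapped.

Result:
p k x p p k x p p k x p p
p p k k p p k k p p k k p
p o o k p o o k p o o k p
k k x p k k x p k k x p k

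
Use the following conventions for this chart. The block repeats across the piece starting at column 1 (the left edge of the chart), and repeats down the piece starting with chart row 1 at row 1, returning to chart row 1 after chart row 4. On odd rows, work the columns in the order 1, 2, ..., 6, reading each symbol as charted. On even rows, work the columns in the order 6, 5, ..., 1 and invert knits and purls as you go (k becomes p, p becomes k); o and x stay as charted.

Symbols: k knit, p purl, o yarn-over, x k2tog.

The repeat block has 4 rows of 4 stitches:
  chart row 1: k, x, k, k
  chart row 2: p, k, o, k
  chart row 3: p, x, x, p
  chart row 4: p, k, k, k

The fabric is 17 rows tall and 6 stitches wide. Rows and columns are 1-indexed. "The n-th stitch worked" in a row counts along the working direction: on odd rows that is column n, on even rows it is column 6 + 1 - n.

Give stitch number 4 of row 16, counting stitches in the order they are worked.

Row 16: (16-1) mod 4 = 3, so use chart row 4. Even row -> WS.
Chart row 4 tiled across columns 1-6: p k k k p k
Wrong side: read the tiled row from column 6 down to 1 and exchange k with p (leave o, x).
Row 16 as worked: p k p p p k
Stitch 4 in working order -> p

Result:
p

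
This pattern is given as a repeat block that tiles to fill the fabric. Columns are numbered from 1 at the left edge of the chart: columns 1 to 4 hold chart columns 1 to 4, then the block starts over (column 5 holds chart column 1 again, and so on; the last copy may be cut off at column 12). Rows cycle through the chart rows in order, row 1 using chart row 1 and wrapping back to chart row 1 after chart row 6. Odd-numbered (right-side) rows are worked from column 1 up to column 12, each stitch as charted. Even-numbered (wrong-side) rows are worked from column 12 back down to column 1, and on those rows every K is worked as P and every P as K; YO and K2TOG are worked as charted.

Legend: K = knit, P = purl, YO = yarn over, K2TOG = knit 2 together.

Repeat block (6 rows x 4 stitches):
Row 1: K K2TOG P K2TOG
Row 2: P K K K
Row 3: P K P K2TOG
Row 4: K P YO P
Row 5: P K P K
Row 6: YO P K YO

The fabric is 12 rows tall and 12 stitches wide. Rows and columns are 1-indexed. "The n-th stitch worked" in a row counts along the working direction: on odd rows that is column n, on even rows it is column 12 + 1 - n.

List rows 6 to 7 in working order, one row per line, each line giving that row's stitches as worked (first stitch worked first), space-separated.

Result:
YO P K YO YO P K YO YO P K YO
K K2TOG P K2TOG K K2TOG P K2TOG K K2TOG P K2TOG

Derivation:
Row 6: chart row 6, WS - tiled (columns 1-12): YO P K YO YO P K YO YO P K YO; work from column 12 back to 1 with K<->P swapped.
Row 7: chart row 1, RS - tile across columns 1-12 and work as-is.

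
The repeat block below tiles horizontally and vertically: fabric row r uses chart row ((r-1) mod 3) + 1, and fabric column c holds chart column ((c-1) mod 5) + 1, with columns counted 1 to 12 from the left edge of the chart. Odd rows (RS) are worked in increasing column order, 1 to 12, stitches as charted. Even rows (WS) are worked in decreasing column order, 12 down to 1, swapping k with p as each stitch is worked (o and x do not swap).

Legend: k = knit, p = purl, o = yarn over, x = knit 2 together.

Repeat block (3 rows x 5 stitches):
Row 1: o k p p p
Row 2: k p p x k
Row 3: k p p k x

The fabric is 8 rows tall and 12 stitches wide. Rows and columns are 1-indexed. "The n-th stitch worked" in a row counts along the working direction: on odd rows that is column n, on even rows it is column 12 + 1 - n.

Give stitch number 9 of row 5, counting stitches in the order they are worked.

== STITCH ==
x

Derivation:
Row 5: (5-1) mod 3 = 1, so use chart row 2. Odd row -> RS.
Chart row 2 tiled across columns 1-12: k p p x k k p p x k k p
RS row: no reversal, no swap; stitch n worked = column n.
The 9th stitch worked is x.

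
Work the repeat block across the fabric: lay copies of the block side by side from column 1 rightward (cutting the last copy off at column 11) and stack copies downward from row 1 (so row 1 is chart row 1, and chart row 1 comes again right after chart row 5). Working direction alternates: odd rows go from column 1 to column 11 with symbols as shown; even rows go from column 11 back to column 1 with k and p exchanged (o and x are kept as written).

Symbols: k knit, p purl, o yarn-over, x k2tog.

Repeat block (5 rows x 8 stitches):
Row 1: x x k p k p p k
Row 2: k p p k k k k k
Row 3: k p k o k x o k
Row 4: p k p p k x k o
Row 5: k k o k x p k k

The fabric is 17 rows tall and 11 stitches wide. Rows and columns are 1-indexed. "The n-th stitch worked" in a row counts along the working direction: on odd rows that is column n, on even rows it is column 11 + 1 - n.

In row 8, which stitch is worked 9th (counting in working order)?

Row 8: (8-1) mod 5 = 2, so use chart row 3. Even row -> WS.
Chart row 3 tiled across columns 1-11: k p k o k x o k k p k
WS row: flip the tiled sequence (start at column 11) and apply k<->p; o and x stay.
Row 8 as worked: p k p p o x p o p k p
The 9th stitch worked is p.

Result:
p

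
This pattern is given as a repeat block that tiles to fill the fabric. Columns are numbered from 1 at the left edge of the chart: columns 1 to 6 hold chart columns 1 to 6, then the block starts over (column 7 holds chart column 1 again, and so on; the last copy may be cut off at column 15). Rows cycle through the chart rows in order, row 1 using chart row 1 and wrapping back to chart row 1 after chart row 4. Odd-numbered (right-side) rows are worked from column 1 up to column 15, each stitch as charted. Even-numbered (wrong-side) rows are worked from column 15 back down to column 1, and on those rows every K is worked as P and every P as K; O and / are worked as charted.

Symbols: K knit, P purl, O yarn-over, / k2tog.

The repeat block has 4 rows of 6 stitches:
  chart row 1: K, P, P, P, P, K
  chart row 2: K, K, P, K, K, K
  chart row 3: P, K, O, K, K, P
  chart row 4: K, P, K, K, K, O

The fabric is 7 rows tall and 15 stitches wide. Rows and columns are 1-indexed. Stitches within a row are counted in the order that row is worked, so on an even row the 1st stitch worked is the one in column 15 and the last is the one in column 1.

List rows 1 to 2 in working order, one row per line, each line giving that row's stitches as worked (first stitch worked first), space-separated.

Rows as worked:
K P P P P K K P P P P K K P P
K P P P P P K P P P P P K P P

Derivation:
Row 1: chart row 1, RS - tile across columns 1-15 and work as-is.
Row 2: chart row 2, WS - tiled (columns 1-15): K K P K K K K K P K K K K K P; work from column 15 back to 1 with K<->P swapped.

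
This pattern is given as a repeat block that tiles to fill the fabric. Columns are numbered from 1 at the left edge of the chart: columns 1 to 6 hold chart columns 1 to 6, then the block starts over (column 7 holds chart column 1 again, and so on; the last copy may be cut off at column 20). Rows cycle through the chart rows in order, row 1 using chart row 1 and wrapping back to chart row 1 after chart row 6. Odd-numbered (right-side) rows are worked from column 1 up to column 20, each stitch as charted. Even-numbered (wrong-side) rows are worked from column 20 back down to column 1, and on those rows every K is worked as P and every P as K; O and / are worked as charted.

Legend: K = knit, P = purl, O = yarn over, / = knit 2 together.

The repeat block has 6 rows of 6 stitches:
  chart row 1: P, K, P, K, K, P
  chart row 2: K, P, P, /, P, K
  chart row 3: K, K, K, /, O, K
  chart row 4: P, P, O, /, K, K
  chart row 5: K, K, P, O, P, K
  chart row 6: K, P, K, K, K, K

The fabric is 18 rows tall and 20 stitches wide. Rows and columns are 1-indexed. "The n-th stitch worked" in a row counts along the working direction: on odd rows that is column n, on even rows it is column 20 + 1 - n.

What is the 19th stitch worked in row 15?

Row 15 uses chart row ((15-1) mod 6)+1 = 3. Row 15 is odd, so RS.
Chart row 3 tiled across columns 1-20: K K K / O K K K K / O K K K K / O K K K
RS: work column 1 to column 20, symbols as charted — the tiled row is the row as worked.
Stitch 19 in working order -> K

== STITCH ==
K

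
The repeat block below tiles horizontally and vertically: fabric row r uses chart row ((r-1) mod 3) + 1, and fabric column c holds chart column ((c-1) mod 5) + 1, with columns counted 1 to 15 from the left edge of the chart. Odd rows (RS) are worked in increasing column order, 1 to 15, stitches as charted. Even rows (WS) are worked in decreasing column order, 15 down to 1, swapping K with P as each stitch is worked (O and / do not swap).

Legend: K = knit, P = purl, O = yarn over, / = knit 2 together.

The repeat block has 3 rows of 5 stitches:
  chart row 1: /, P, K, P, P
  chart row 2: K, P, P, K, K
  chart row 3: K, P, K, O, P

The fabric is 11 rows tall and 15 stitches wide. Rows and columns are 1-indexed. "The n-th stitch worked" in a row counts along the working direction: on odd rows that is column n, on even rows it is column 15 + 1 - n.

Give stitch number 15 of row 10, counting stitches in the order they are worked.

Row 10: (10-1) mod 3 = 0, so use chart row 1. Even row -> WS.
Chart row 1 tiled across columns 1-15: / P K P P / P K P P / P K P P
WS row: flip the tiled sequence (start at column 15) and apply K<->P; O and / stay.
Row 10 as worked: K K P K / K K P K / K K P K /
Counting 15 along the worked row gives /.

Result:
/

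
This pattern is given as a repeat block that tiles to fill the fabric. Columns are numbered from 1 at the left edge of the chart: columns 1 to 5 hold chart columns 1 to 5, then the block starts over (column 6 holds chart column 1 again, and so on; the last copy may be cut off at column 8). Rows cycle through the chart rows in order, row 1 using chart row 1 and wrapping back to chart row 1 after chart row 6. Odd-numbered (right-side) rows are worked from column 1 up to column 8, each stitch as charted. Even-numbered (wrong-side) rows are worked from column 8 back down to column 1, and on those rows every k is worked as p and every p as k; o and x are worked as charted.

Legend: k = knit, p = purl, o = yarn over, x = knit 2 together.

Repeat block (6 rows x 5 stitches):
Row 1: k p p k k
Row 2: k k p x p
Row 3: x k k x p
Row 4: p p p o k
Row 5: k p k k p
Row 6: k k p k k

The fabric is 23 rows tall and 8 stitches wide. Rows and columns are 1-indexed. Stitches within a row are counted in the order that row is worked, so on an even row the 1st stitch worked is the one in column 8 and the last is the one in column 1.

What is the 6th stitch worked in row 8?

Row 8 uses chart row ((8-1) mod 6)+1 = 2. Row 8 is even, so WS.
Chart row 2 tiled across columns 1-8: k k p x p k k p
Wrong side: read the tiled row from column 8 down to 1 and exchange k with p (leave o, x).
Row 8 as worked: k p p k x k p p
The 6th stitch worked is k.

Stitch:
k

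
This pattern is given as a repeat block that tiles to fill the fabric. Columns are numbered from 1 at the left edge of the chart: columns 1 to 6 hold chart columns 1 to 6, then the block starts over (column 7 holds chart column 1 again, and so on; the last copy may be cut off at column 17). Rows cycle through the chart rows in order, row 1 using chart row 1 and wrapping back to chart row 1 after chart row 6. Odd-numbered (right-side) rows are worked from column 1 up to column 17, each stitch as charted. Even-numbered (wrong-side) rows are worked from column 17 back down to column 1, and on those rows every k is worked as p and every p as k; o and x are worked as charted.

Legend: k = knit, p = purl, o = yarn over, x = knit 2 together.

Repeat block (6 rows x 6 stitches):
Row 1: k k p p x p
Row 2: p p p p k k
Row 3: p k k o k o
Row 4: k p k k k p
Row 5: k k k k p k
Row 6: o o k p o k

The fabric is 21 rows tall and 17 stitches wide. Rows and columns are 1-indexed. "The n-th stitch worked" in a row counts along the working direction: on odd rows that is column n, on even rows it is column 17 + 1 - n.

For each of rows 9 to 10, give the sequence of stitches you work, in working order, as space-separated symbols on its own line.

Rows as worked:
p k k o k o p k k o k o p k k o k
p p p k p k p p p k p k p p p k p

Derivation:
Row 9: chart row 3, RS - tile across columns 1-17 and work as-is.
Row 10: chart row 4, WS - tiled (columns 1-17): k p k k k p k p k k k p k p k k k; work from column 17 back to 1 with k<->p swapped.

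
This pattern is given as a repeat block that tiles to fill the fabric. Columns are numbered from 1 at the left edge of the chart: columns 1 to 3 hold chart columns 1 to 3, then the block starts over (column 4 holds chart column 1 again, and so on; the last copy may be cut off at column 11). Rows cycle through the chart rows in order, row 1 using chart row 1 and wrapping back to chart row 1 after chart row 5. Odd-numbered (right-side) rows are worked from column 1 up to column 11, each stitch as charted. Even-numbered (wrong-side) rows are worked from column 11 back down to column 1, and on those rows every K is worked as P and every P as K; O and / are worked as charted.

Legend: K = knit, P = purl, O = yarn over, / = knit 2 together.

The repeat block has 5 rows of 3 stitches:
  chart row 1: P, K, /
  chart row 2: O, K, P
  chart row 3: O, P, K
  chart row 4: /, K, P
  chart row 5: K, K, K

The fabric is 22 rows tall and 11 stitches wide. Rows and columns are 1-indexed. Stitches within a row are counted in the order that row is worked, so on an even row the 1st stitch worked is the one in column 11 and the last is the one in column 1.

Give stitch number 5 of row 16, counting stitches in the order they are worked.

== STITCH ==
K

Derivation:
For row 16: chart row = ((16-1) mod 5) + 1 = 1; this is a WS (even) row.
Chart row 1 tiled across columns 1-11: P K / P K / P K / P K
Wrong side: read the tiled row from column 11 down to 1 and exchange K with P (leave O, /).
Row 16 as worked: P K / P K / P K / P K
Stitch 5 in working order -> K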